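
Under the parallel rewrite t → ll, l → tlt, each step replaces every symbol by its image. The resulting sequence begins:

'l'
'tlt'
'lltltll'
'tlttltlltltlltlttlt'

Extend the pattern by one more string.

lltltlllltltlltlttltlltltlltlttltlltltlllltltll

Replace each of the 19 characters of tlttltlltltlltlttlt in place — ll tlt ll ll tlt ll tlt tlt ll tlt ll tlt tlt ll tlt ll ll tlt ll — and concatenate.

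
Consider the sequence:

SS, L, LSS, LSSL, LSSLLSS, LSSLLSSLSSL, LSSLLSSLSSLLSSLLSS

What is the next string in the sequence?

LSSLLSSLSSLLSSLLSSLSSLLSSLSSL

From term 3 onward, concatenate the last term with the second-to-last: L·SS = LSS, LSS·L = LSSL, …
The next term joins LSSLLSSLSSLLSSLLSS and LSSLLSSLSSL.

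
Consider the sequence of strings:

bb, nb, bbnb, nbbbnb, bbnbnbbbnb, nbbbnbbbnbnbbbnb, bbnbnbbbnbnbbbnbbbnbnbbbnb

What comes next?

Each term (from the third on) is the two preceding terms concatenated in order: term 3 = bb·nb = bbnb.
So term 8 is nbbbnbbbnbnbbbnb·bbnbnbbbnbnbbbnbbbnbnbbbnb.

nbbbnbbbnbnbbbnbbbnbnbbbnbnbbbnbbbnbnbbbnb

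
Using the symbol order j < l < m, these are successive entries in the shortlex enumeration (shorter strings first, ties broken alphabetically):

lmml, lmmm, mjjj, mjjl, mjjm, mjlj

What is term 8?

mjlm

Stepping forward 2 times from mjlj: mjlj → mjll, then the target.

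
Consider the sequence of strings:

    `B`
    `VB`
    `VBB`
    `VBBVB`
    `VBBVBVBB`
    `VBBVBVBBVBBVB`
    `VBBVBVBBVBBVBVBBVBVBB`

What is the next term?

Each term (from the third on) is the previous term followed by the one before it: term 3 = VB·B = VBB.
The next term joins VBBVBVBBVBBVBVBBVBVBB and VBBVBVBBVBBVB.

VBBVBVBBVBBVBVBBVBVBBVBBVBVBBVBBVB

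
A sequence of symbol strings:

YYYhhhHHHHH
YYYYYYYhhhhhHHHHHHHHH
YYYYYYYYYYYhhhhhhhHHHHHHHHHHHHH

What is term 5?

Reading off run lengths: Y runs 3, 7, 11; h runs 3, 5, 7; H runs 5, 9, 13 — each is linear in n (n = 1, 2, …).
For term 5, n = 5, so the run lengths are 19, 11, 21.

YYYYYYYYYYYYYYYYYYYhhhhhhhhhhhHHHHHHHHHHHHHHHHHHHHH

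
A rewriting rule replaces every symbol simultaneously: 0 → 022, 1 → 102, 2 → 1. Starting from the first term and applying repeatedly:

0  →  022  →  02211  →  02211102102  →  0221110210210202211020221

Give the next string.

0221110210210202211020221102022102211102102022102211102

Applying the rule to each of the 25 symbols of 0221110210210202211020221 gives the pieces 022 1 1 102 102 102 022 1 102 022 1 102 022 1 022 1 1 102 102 022 1 022 1 1 102, which concatenate to the answer.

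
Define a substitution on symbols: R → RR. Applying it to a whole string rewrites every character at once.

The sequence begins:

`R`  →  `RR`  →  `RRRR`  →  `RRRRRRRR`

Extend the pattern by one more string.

Apply φ to RRRRRRRR symbol by symbol: R→RR, R→RR, R→RR, R→RR, R→RR, R→RR, R→RR, R→RR; joined: RR RR RR RR RR RR RR RR.

RRRRRRRRRRRRRRRR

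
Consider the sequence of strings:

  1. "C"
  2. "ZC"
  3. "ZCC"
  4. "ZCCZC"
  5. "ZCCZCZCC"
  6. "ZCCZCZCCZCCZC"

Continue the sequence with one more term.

Each term (from the third on) is the previous term followed by the one before it: term 3 = ZC·C = ZCC.
Continuing: ZCCZCZCCZCCZC · ZCCZCZCC gives term 7.

ZCCZCZCCZCCZCZCCZCZCC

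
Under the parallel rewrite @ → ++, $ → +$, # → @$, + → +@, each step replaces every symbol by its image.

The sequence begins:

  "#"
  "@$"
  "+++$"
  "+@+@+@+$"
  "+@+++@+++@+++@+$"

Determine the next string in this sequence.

Replace each of the 16 characters of +@+++@+++@+++@+$ in place — +@ ++ +@ +@ +@ ++ +@ +@ +@ ++ +@ +@ +@ ++ +@ +$ — and concatenate.

+@+++@+@+@+++@+@+@+++@+@+@+++@+$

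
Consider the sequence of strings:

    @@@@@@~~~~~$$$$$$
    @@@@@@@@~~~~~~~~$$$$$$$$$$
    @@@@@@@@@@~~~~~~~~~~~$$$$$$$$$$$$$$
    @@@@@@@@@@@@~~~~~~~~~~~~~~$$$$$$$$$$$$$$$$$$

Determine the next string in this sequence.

Each string has the form @^{2n+2} ~^{3n-1} $^{4n-2}, where the shown terms are n = 2, 3, 4, 5.
At n = 6 the blocks have lengths 14, 17, 22.

@@@@@@@@@@@@@@~~~~~~~~~~~~~~~~~$$$$$$$$$$$$$$$$$$$$$$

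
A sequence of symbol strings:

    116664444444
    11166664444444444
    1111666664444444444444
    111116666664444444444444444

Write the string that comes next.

The n-th term is n 1's then n+1 6's then 3n+1 4's, where the shown terms are n = 2, 3, 4, 5.
For the next term, n = 6, so the run lengths are 6, 7, 19.

11111166666664444444444444444444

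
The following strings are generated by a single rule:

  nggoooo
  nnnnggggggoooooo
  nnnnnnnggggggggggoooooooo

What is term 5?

Reading off run lengths: n runs 1, 4, 7; g runs 2, 6, 10; o runs 4, 6, 8 — each is linear in n (n = 1, 2, …).
At n = 5 the blocks have lengths 13, 18, 12.

nnnnnnnnnnnnnggggggggggggggggggoooooooooooo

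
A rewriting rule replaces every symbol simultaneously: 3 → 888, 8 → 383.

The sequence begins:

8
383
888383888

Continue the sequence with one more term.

Expanding 888383888: 8→383, 8→383, 8→383, 3→888, 8→383, 3→888, 8→383, 8→383, 8→383. Concatenated: 383 383 383 888 383 888 383 383 383.

383383383888383888383383383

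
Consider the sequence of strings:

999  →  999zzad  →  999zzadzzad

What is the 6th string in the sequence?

999zzadzzadzzadzzadzzad

The strings grow by a fixed suffix zzad each time.
From 999zzadzzad, 3 further steps: 999zzadzzad → 999zzadzzadzzad → 999zzadzzadzzadzzad → (answer).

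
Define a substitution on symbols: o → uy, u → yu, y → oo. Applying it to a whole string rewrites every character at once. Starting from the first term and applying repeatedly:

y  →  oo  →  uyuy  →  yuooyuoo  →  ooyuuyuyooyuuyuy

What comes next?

Applying the rule to each of the 16 symbols of ooyuuyuyooyuuyuy gives the pieces uy uy oo yu yu oo yu oo uy uy oo yu yu oo yu oo, which concatenate to the answer.

uyuyooyuyuooyuoouyuyooyuyuooyuoo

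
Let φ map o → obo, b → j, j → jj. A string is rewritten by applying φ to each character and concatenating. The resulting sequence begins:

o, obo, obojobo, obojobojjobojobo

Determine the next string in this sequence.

obojobojjobojobojjjjobojobojjobojobo

φ(obojobojjobojobo) expands symbol-by-symbol to obo j obo jj obo j obo jj jj obo j obo jj obo j obo; joining the 16 pieces gives the next term.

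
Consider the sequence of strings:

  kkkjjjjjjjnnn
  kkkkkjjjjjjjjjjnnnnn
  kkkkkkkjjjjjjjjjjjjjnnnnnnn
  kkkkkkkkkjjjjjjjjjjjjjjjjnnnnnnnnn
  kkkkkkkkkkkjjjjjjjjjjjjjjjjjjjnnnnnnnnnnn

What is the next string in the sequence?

Reading off run lengths: k runs 3, 5, 7, 9, 11; j runs 7, 10, 13, 16, 19; n runs 3, 5, 7, 9, 11 — each is linear in n, where the shown terms are n = 2, 3, 4, 5, 6.
For the next term, n = 7, so the run lengths are 13, 22, 13.

kkkkkkkkkkkkkjjjjjjjjjjjjjjjjjjjjjjnnnnnnnnnnnnn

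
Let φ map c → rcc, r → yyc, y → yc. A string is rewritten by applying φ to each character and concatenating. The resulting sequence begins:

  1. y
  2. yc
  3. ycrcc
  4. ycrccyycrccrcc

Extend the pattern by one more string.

ycrccyycrccrccycycrccyycrccrccyycrccrcc

Applying the rule to each of the 14 symbols of ycrccyycrccrcc gives the pieces yc rcc yyc rcc rcc yc yc rcc yyc rcc rcc yyc rcc rcc, which concatenate to the answer.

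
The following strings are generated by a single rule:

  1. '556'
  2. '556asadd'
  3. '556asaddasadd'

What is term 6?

Every step adds asadd to the end: s(k+1) = s(k)·asadd.
From 556asaddasadd, 3 further steps: 556asaddasadd → 556asaddasaddasadd → 556asaddasaddasaddasadd → (answer).

556asaddasaddasaddasaddasadd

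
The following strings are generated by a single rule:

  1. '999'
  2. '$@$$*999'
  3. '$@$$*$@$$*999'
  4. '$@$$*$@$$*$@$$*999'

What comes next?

Every step adds $@$$* at the front: s(k+1) = $@$$*·s(k).
Applying this once more to $@$$*$@$$*$@$$*999:

$@$$*$@$$*$@$$*$@$$*999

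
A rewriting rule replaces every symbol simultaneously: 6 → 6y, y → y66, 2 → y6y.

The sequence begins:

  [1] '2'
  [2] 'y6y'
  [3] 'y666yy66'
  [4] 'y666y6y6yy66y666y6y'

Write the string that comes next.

y666y6y6yy666yy666yy66y666y6yy666y6y6yy666yy66

φ(y666y6y6yy66y666y6y) expands symbol-by-symbol to y66 6y 6y 6y y66 6y y66 6y y66 y66 6y 6y y66 6y 6y 6y y66 6y y66; joining the 19 pieces gives the next term.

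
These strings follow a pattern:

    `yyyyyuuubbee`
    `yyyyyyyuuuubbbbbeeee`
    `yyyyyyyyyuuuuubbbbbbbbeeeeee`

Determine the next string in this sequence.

Each string has the form y^{2n+3} u^{n+2} b^{3n-1} e^{2n} (n = 1, 2, …).
Setting n = 4 gives 11, 6, 11, 8 characters in each block.

yyyyyyyyyyyuuuuuubbbbbbbbbbbeeeeeeee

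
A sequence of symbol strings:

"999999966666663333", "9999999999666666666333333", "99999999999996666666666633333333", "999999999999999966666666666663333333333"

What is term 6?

Term n consists of 3n+1 9's, followed by 2n+3 6's, followed by 2n 3's, where the shown terms are n = 2, 3, 4, 5.
Setting n = 7 gives 22, 17, 14 characters in each block.

99999999999999999999996666666666666666633333333333333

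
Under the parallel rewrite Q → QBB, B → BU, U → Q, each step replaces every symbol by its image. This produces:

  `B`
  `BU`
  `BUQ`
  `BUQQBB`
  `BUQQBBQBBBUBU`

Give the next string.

BUQQBBQBBBUBUQBBBUBUBUQBUQ

Replace each of the 13 characters of BUQQBBQBBBUBU in place — BU Q QBB QBB BU BU QBB BU BU BU Q BU Q — and concatenate.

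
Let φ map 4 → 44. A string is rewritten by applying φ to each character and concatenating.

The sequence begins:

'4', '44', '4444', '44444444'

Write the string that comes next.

Rewriting each symbol of 44444444: 4→44, 4→44, 4→44, 4→44, 4→44, 4→44, 4→44, 4→44, which concatenates to 44 44 44 44 44 44 44 44.

4444444444444444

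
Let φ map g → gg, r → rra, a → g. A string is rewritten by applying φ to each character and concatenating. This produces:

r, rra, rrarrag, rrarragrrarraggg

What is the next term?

rrarragrrarragggrrarragrrarraggggggg

φ(rrarragrrarraggg) expands symbol-by-symbol to rra rra g rra rra g gg rra rra g rra rra g gg gg gg; joining the 16 pieces gives the next term.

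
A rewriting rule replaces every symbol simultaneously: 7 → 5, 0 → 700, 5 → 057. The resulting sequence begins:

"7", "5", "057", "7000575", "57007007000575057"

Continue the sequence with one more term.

Replace each of the 17 characters of 57007007000575057 in place — 057 5 700 700 5 700 700 5 700 700 700 057 5 057 700 057 5 — and concatenate.

05757007005700700570070070005750577000575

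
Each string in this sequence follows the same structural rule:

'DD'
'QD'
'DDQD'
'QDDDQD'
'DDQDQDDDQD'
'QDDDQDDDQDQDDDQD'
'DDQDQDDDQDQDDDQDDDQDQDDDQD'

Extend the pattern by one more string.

QDDDQDDDQDQDDDQDDDQDQDDDQDQDDDQDDDQDQDDDQD

Each term (from the third on) is the two preceding terms concatenated in order: term 3 = DD·QD = DDQD.
So term 8 is QDDDQDDDQDQDDDQD·DDQDQDDDQDQDDDQDDDQDQDDDQD.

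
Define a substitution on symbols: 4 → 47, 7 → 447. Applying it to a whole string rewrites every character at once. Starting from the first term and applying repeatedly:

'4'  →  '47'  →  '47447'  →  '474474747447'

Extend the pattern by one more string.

47447474744747447474474747447

Expanding 474474747447: 4→47, 7→447, 4→47, 4→47, 7→447, 4→47, 7→447, 4→47, 7→447, 4→47, 4→47, 7→447. Concatenated: 47 447 47 47 447 47 447 47 447 47 47 447.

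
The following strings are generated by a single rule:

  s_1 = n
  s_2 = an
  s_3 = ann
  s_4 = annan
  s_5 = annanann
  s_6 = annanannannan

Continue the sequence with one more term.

From term 3 onward, concatenate the last term with the second-to-last: an·n = ann, ann·an = annan, …
So term 7 is annanannannan·annanann.

annanannannanannanann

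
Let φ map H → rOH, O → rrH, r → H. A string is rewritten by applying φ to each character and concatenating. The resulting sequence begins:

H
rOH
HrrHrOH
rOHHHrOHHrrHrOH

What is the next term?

Replace each of the 15 characters of rOHHHrOHHrrHrOH in place — H rrH rOH rOH rOH H rrH rOH rOH H H rOH H rrH rOH — and concatenate.

HrrHrOHrOHrOHHrrHrOHrOHHHrOHHrrHrOH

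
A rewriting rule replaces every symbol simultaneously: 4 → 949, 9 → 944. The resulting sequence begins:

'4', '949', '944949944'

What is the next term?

Apply φ to 944949944 symbol by symbol: 9→944, 4→949, 4→949, 9→944, 4→949, 9→944, 9→944, 4→949, 4→949; joined: 944 949 949 944 949 944 944 949 949.

944949949944949944944949949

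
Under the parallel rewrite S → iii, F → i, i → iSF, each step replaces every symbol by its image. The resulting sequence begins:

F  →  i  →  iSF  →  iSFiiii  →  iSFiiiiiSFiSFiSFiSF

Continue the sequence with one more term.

φ(iSFiiiiiSFiSFiSFiSF) expands symbol-by-symbol to iSF iii i iSF iSF iSF iSF iSF iii i iSF iii i iSF iii i iSF iii i; joining the 19 pieces gives the next term.

iSFiiiiiSFiSFiSFiSFiSFiiiiiSFiiiiiSFiiiiiSFiiii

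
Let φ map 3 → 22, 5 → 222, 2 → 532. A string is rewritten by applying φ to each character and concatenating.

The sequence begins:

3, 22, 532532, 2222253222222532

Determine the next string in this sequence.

5325325325325322222253253253253253253222222532

φ(2222253222222532) expands symbol-by-symbol to 532 532 532 532 532 222 22 532 532 532 532 532 532 222 22 532; joining the 16 pieces gives the next term.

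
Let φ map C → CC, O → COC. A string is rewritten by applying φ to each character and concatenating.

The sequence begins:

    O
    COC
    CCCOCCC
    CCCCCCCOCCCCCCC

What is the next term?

Replace each of the 15 characters of CCCCCCCOCCCCCCC in place — CC CC CC CC CC CC CC COC CC CC CC CC CC CC CC — and concatenate.

CCCCCCCCCCCCCCCOCCCCCCCCCCCCCCC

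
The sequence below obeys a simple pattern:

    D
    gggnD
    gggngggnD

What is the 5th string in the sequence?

Each term is the previous one with gggn prepended.
From gggngggnD, 2 further steps: gggngggnD → gggngggngggnD → (answer).

gggngggngggngggnD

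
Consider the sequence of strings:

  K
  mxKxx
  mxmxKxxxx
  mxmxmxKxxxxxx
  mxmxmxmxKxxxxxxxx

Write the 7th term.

Each term wraps the previous one in mx on the left and xx on the right.
From mxmxmxmxKxxxxxxxx, 2 further steps: mxmxmxmxKxxxxxxxx → mxmxmxmxmxKxxxxxxxxxx → (answer).

mxmxmxmxmxmxKxxxxxxxxxxxx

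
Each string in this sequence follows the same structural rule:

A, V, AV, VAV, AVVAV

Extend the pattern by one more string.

This is a Fibonacci-style word recurrence s(k) = s(k−2)·s(k−1): e.g. A·V = AV.
The next term joins VAV and AVVAV.

VAVAVVAV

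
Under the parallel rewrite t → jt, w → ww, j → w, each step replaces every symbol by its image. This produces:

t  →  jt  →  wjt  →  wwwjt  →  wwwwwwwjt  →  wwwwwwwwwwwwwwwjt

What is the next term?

φ(wwwwwwwwwwwwwwwjt) expands symbol-by-symbol to ww ww ww ww ww ww ww ww ww ww ww ww ww ww ww w jt; joining the 17 pieces gives the next term.

wwwwwwwwwwwwwwwwwwwwwwwwwwwwwwwjt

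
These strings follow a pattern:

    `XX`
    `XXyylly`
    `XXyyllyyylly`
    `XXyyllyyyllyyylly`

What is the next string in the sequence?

The strings grow by a fixed suffix yylly each time.
Applying this once more to XXyyllyyyllyyylly:

XXyyllyyyllyyyllyyylly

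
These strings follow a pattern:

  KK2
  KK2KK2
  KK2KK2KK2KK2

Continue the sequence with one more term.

Every step duplicates the string.
Doubling KK2KK2KK2KK2:

KK2KK2KK2KK2KK2KK2KK2KK2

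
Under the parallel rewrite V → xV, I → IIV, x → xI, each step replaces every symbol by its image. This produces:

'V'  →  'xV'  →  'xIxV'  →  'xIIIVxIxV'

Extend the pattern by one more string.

xIIIVIIVIIVxVxIIIVxIxV

Apply φ to xIIIVxIxV symbol by symbol: x→xI, I→IIV, I→IIV, I→IIV, V→xV, x→xI, I→IIV, x→xI, V→xV; joined: xI IIV IIV IIV xV xI IIV xI xV.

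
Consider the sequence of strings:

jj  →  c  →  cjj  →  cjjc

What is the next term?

From term 3 onward, concatenate the last term with the second-to-last: c·jj = cjj, cjj·c = cjjc, …
Continuing: cjjc · cjj gives term 5.

cjjccjj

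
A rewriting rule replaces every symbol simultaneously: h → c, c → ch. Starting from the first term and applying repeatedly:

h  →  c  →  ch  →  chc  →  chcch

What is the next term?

Expanding chcch: c→ch, h→c, c→ch, c→ch, h→c. Concatenated: ch c ch ch c.

chcchchc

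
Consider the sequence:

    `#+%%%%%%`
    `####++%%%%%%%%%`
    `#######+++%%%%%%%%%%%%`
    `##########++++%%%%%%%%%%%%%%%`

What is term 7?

Each string has the form #^{3n-2} +^{n} %^{3n+3} (n = 1, 2, …).
Setting n = 7 gives 19, 7, 24 characters in each block.

###################+++++++%%%%%%%%%%%%%%%%%%%%%%%%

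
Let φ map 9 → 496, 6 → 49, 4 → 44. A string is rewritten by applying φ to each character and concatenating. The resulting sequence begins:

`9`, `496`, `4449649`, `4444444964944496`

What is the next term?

Replace each of the 16 characters of 4444444964944496 in place — 44 44 44 44 44 44 44 496 49 44 496 44 44 44 496 49 — and concatenate.

44444444444444496494449644444449649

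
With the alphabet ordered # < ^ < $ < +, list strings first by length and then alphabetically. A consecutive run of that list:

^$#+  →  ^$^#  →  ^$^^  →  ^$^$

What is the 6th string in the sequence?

Advancing 2 positions from ^$^$ through ^$^$ → ^$^+ reaches term 6.

^$$#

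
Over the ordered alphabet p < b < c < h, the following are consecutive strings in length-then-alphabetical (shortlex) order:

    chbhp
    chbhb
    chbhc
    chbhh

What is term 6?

chcpb

Stepping forward 2 times from chbhh: chbhh → chcpp, then the target.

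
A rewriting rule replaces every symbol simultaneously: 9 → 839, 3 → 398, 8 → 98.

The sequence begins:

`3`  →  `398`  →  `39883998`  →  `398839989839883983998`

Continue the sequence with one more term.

3988399898398839839988399839883998983988399839883983998

Replace each of the 21 characters of 398839989839883983998 in place — 398 839 98 98 398 839 839 98 839 98 398 839 98 98 398 839 98 398 839 839 98 — and concatenate.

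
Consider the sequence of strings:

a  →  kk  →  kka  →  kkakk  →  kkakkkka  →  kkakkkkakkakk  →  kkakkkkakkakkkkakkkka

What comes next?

Each term (from the third on) is the previous term followed by the one before it: term 3 = kk·a = kka.
The next term joins kkakkkkakkakkkkakkkka and kkakkkkakkakk.

kkakkkkakkakkkkakkkkakkakkkkakkakk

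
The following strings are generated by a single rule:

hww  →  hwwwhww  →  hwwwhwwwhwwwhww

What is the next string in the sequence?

hwwwhwwwhwwwhwwwhwwwhwwwhwwwhww

s(k+1) = s(k)·w·s(k) — each term doubles the last with 'w' between the halves.
So the next term is two copies of hwwwhwwwhwwwhww with 'w' between the halves.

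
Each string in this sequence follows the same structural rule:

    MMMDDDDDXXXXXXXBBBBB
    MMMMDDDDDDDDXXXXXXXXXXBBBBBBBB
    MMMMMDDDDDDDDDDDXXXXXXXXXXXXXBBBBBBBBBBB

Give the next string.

MMMMMMDDDDDDDDDDDDDDXXXXXXXXXXXXXXXXBBBBBBBBBBBBBB

Term n consists of n+1 M's, followed by 3n-1 D's, followed by 3n+1 X's, followed by 3n-1 B's, where the shown terms are n = 2, 3, 4.
Setting n = 5 gives 6, 14, 16, 14 characters in each block.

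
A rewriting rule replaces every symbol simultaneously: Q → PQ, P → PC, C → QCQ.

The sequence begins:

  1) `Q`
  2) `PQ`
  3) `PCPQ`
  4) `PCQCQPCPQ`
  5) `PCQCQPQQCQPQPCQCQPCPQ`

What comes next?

φ(PCQCQPQQCQPQPCQCQPCPQ) expands symbol-by-symbol to PC QCQ PQ QCQ PQ PC PQ PQ QCQ PQ PC PQ PC QCQ PQ QCQ PQ PC QCQ PC PQ; joining the 21 pieces gives the next term.

PCQCQPQQCQPQPCPQPQQCQPQPCPQPCQCQPQQCQPQPCQCQPCPQ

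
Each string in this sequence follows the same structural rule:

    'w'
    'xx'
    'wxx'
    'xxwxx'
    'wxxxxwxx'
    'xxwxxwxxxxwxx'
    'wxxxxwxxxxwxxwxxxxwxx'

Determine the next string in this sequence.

From term 3 onward, concatenate the second-to-last term with the last: w·xx = wxx, xx·wxx = xxwxx, …
So term 8 is xxwxxwxxxxwxx·wxxxxwxxxxwxxwxxxxwxx.

xxwxxwxxxxwxxwxxxxwxxxxwxxwxxxxwxx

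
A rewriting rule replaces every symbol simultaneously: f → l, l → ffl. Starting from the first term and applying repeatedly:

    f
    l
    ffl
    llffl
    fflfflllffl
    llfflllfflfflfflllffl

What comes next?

Replace each of the 21 characters of llfflllfflfflfflllffl in place — ffl ffl l l ffl ffl ffl l l ffl l l ffl l l ffl ffl ffl l l ffl — and concatenate.

fflfflllfflfflfflllfflllfflllfflfflfflllffl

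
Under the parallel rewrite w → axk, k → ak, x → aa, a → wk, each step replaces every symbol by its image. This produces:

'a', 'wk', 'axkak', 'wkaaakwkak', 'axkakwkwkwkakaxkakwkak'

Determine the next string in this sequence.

φ(axkakwkwkwkakaxkakwkak) expands symbol-by-symbol to wk aa ak wk ak axk ak axk ak axk ak wk ak wk aa ak wk ak axk ak wk ak; joining the 22 pieces gives the next term.

wkaaakwkakaxkakaxkakaxkakwkakwkaaakwkakaxkakwkak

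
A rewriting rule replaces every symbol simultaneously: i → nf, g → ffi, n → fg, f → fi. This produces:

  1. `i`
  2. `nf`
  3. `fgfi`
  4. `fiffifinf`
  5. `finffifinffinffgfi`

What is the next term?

Rewriting the 18 symbols of finffifinffinffgfi one by one yields fi nf fg fi fi nf fi nf fg fi fi nf fg fi fi ffi fi nf; concatenated:

finffgfifinffinffgfifinffgfififfifinf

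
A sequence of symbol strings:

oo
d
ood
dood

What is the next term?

ooddood

This is a Fibonacci-style word recurrence s(k) = s(k−2)·s(k−1): e.g. oo·d = ood.
Continuing: ood · dood gives term 5.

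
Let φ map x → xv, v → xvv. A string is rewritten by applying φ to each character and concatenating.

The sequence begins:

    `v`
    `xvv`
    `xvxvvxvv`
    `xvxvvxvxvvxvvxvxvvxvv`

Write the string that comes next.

φ(xvxvvxvxvvxvvxvxvvxvv) expands symbol-by-symbol to xv xvv xv xvv xvv xv xvv xv xvv xvv xv xvv xvv xv xvv xv xvv xvv xv xvv xvv; joining the 21 pieces gives the next term.

xvxvvxvxvvxvvxvxvvxvxvvxvvxvxvvxvvxvxvvxvxvvxvvxvxvvxvv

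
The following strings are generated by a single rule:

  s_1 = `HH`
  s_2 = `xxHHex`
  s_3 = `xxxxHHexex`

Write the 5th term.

xxxxxxxxHHexexexex

Each term wraps the previous one in xx on the left and ex on the right.
From xxxxHHexex, 2 further steps: xxxxHHexex → xxxxxxHHexexex → (answer).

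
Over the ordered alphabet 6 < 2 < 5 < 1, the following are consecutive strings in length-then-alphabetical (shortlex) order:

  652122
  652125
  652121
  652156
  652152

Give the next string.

652155

The successor of 652152 increments the rightmost position that isn't already 1 and resets every position after it to 6.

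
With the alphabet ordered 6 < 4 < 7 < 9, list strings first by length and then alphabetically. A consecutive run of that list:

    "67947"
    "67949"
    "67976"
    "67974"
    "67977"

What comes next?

The successor of 67977 increments the rightmost position that isn't already 9 and resets every position after it to 6.

67979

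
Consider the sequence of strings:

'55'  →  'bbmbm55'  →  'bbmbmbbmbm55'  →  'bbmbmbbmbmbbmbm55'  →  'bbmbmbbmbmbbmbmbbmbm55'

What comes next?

Every step adds bbmbm at the front: s(k+1) = bbmbm·s(k).
One more step from bbmbmbbmbmbbmbmbbmbm55 gives the answer.

bbmbmbbmbmbbmbmbbmbmbbmbm55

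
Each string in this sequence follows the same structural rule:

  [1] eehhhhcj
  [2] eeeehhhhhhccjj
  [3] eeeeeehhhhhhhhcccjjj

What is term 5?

eeeeeeeeeehhhhhhhhhhhhcccccjjjjj

Term n consists of 2n e's, followed by 2n+2 h's, followed by n c's, followed by n j's (n = 1, 2, …).
For term 5, n = 5, so the run lengths are 10, 12, 5, 5.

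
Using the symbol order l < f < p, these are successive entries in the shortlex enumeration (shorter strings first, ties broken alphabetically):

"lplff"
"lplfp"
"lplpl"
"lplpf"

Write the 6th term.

Advancing 2 positions from lplpf through lplpf → lplpp reaches term 6.

lpfll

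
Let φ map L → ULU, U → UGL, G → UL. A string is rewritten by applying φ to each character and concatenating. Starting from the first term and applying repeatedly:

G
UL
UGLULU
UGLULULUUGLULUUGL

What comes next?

UGLULULUUGLULUUGLULUUGLUGLULULUUGLULUUGLUGLULULU

Applying the rule to each of the 17 symbols of UGLULULUUGLULUUGL gives the pieces UGL UL ULU UGL ULU UGL ULU UGL UGL UL ULU UGL ULU UGL UGL UL ULU, which concatenate to the answer.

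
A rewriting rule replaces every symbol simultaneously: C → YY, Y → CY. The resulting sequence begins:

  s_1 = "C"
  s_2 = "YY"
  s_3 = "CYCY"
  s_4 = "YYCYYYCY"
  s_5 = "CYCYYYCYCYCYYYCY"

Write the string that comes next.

Rewriting the 16 symbols of CYCYYYCYCYCYYYCY one by one yields YY CY YY CY CY CY YY CY YY CY YY CY CY CY YY CY; concatenated:

YYCYYYCYCYCYYYCYYYCYYYCYCYCYYYCY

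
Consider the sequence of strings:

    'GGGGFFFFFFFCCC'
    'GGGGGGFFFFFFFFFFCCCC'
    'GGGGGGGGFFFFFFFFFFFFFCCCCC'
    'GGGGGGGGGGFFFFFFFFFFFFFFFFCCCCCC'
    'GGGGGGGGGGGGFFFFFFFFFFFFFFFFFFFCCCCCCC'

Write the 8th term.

Reading off run lengths: G runs 4, 6, 8, 10, 12; F runs 7, 10, 13, 16, 19; C runs 3, 4, 5, 6, 7 — each is linear in n, where the shown terms are n = 2, 3, 4, 5, 6.
For term 8, n = 9, so the run lengths are 18, 28, 10.

GGGGGGGGGGGGGGGGGGFFFFFFFFFFFFFFFFFFFFFFFFFFFFCCCCCCCCCC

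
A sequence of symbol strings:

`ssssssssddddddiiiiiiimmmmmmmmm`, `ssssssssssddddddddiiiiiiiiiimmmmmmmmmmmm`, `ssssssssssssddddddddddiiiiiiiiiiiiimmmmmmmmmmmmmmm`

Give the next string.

ssssssssssssssddddddddddddiiiiiiiiiiiiiiiimmmmmmmmmmmmmmmmmm

Term n consists of 2n+2 s's, followed by 2n d's, followed by 3n-2 i's, followed by 3n m's, where the shown terms are n = 3, 4, 5.
For the next term, n = 6, so the run lengths are 14, 12, 16, 18.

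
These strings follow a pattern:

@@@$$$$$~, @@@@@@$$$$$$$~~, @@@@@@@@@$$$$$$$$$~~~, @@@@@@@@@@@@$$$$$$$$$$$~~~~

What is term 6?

Reading off run lengths: @ runs 3, 6, 9, 12; $ runs 5, 7, 9, 11; ~ runs 1, 2, 3, 4 — each is linear in n (n = 1, 2, …).
For term 6, n = 6, so the run lengths are 18, 15, 6.

@@@@@@@@@@@@@@@@@@$$$$$$$$$$$$$$$~~~~~~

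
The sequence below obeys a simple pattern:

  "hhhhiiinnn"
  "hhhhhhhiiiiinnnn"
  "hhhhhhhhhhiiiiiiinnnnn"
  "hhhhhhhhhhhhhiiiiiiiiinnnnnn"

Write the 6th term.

The n-th term is 3n-2 h's then 2n-1 i's then n+1 n's, where the shown terms are n = 2, 3, 4, 5.
For term 6, n = 7, so the run lengths are 19, 13, 8.

hhhhhhhhhhhhhhhhhhhiiiiiiiiiiiiinnnnnnnn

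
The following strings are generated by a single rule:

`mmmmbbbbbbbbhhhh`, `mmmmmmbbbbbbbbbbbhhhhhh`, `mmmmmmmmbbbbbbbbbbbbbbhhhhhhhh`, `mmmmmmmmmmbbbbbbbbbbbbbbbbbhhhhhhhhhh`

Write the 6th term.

Term n consists of 2n m's, followed by 3n+2 b's, followed by 2n h's, where the shown terms are n = 2, 3, 4, 5.
For term 6, n = 7, so the run lengths are 14, 23, 14.

mmmmmmmmmmmmmmbbbbbbbbbbbbbbbbbbbbbbbhhhhhhhhhhhhhh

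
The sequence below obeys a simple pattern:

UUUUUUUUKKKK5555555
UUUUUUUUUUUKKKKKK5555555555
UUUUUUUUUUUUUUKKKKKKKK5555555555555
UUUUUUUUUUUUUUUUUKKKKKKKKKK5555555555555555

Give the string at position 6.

Each string has the form U^{3n+2} K^{2n} 5^{3n+1}, where the shown terms are n = 2, 3, 4, 5.
For term 6, n = 7, so the run lengths are 23, 14, 22.

UUUUUUUUUUUUUUUUUUUUUUUKKKKKKKKKKKKKK5555555555555555555555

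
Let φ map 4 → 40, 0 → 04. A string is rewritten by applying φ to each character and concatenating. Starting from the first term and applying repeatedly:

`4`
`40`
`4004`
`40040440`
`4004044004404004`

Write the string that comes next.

Rewriting the 16 symbols of 4004044004404004 one by one yields 40 04 04 40 04 40 40 04 04 40 40 04 40 04 04 40; concatenated:

40040440044040040440400440040440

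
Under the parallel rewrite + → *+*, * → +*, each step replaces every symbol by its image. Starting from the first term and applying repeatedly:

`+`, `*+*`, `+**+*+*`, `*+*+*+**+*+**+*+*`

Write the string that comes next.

Rewriting the 17 symbols of *+*+*+**+*+**+*+* one by one yields +* *+* +* *+* +* *+* +* +* *+* +* *+* +* +* *+* +* *+* +*; concatenated:

+**+*+**+*+**+*+*+**+*+**+*+*+**+*+**+*+*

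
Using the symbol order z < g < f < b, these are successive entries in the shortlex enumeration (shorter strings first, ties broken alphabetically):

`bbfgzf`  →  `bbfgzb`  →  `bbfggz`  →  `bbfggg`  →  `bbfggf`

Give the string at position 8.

bbfgfg

Stepping forward 3 times from bbfggf: bbfggf → bbfggb → bbfgfz, then the target.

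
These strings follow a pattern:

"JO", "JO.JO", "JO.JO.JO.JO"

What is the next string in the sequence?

s(k+1) = s(k)·.·s(k) — each term doubles the last with '.' between the halves.
Doubling JO.JO.JO.JO with '.' between the halves:

JO.JO.JO.JO.JO.JO.JO.JO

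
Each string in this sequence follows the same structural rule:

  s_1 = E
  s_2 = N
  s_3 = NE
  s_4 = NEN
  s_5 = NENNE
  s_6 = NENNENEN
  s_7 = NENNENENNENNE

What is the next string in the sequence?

NENNENENNENNENENNENEN

This is a Fibonacci-style word recurrence s(k) = s(k−1)·s(k−2): e.g. N·E = NE.
So term 8 is NENNENENNENNE·NENNENEN.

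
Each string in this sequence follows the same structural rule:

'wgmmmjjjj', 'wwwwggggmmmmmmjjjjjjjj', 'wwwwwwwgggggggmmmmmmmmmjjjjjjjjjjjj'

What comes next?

wwwwwwwwwwggggggggggmmmmmmmmmmmmjjjjjjjjjjjjjjjj

The n-th term is 3n-2 w's then 3n-2 g's then 3n m's then 4n j's (n = 1, 2, …).
Setting n = 4 gives 10, 10, 12, 16 characters in each block.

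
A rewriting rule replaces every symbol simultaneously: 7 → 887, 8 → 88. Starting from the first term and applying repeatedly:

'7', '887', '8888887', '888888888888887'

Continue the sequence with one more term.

8888888888888888888888888888887

Replace each of the 15 characters of 888888888888887 in place — 88 88 88 88 88 88 88 88 88 88 88 88 88 88 887 — and concatenate.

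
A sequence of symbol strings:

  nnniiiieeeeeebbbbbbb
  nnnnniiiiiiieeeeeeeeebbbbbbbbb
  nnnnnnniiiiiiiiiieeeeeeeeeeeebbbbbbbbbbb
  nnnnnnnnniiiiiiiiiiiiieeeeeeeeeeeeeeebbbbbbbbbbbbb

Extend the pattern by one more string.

nnnnnnnnnnniiiiiiiiiiiiiiiieeeeeeeeeeeeeeeeeebbbbbbbbbbbbbbb

Each string has the form n^{2n-1} i^{3n-2} e^{3n} b^{2n+3}, where the shown terms are n = 2, 3, 4, 5.
For the next term, n = 6, so the run lengths are 11, 16, 18, 15.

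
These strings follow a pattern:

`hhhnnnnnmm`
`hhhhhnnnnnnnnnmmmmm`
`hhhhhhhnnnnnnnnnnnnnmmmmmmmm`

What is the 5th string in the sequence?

hhhhhhhhhhhnnnnnnnnnnnnnnnnnnnnnmmmmmmmmmmmmmm

Each string has the form h^{2n+1} n^{4n+1} m^{3n-1} (n = 1, 2, …).
Setting n = 5 gives 11, 21, 14 characters in each block.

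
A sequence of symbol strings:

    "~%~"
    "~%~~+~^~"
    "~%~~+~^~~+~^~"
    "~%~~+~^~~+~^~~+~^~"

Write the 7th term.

~%~~+~^~~+~^~~+~^~~+~^~~+~^~~+~^~

Each term is the previous one with ~+~^~ appended.
From ~%~~+~^~~+~^~~+~^~, 3 further steps: ~%~~+~^~~+~^~~+~^~ → ~%~~+~^~~+~^~~+~^~~+~^~ → ~%~~+~^~~+~^~~+~^~~+~^~~+~^~ → (answer).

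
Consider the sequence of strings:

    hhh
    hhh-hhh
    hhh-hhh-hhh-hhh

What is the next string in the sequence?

hhh-hhh-hhh-hhh-hhh-hhh-hhh-hhh

Each string is two copies of the previous one joined by '-'.
One more doubling of hhh-hhh-hhh-hhh gives the answer.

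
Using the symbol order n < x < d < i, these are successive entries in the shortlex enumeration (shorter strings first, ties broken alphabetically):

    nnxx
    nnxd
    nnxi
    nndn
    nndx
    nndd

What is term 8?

Advancing 2 positions from nndd through nndd → nndi reaches term 8.

nnin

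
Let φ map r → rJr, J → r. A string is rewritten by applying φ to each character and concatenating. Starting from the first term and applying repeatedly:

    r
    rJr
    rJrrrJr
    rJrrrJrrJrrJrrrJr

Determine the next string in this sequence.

Rewriting the 17 symbols of rJrrrJrrJrrJrrrJr one by one yields rJr r rJr rJr rJr r rJr rJr r rJr rJr r rJr rJr rJr r rJr; concatenated:

rJrrrJrrJrrJrrrJrrJrrrJrrJrrrJrrJrrJrrrJr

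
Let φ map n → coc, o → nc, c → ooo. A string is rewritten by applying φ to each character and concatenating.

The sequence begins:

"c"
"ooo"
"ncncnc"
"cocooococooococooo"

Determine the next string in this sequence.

Replace each of the 18 characters of cocooococooococooo in place — ooo nc ooo nc nc nc ooo nc ooo nc nc nc ooo nc ooo nc nc nc — and concatenate.

oooncoooncncncoooncoooncncncoooncoooncncnc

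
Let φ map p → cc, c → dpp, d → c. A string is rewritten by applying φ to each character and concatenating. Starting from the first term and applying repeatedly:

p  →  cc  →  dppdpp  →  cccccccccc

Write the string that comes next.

dppdppdppdppdppdppdppdppdppdpp

Expanding cccccccccc: c→dpp, c→dpp, c→dpp, c→dpp, c→dpp, c→dpp, c→dpp, c→dpp, c→dpp, c→dpp. Concatenated: dpp dpp dpp dpp dpp dpp dpp dpp dpp dpp.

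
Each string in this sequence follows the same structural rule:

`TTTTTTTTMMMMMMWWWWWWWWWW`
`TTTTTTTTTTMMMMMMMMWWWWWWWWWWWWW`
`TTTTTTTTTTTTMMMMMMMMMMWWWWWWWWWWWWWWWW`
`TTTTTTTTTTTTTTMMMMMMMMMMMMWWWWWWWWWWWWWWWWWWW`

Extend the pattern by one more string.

TTTTTTTTTTTTTTTTMMMMMMMMMMMMMMWWWWWWWWWWWWWWWWWWWWWW

Term n consists of 2n+2 T's, followed by 2n M's, followed by 3n+1 W's, where the shown terms are n = 3, 4, 5, 6.
For the next term, n = 7, so the run lengths are 16, 14, 22.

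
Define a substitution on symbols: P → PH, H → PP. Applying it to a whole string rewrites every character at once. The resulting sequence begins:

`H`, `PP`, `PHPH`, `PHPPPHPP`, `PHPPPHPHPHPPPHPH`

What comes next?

Replace each of the 16 characters of PHPPPHPHPHPPPHPH in place — PH PP PH PH PH PP PH PP PH PP PH PH PH PP PH PP — and concatenate.

PHPPPHPHPHPPPHPPPHPPPHPHPHPPPHPP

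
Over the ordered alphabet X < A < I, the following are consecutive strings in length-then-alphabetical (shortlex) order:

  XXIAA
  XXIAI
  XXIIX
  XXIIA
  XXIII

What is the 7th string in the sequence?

XAXXA

Continuing the enumeration 2 steps past XXIII: XXIII → XAXXX → (answer).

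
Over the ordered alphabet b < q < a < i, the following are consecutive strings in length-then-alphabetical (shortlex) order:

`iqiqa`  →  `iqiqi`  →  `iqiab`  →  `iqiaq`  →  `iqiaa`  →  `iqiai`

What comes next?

The successor of iqiai increments the rightmost position that isn't already i and resets every position after it to b.

iqiib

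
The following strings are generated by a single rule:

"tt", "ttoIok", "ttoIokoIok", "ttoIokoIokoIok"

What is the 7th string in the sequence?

Each term is the previous one with oIok appended.
From ttoIokoIokoIok, 3 further steps: ttoIokoIokoIok → ttoIokoIokoIokoIok → ttoIokoIokoIokoIokoIok → (answer).

ttoIokoIokoIokoIokoIokoIok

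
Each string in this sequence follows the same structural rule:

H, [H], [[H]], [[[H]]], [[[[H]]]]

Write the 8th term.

s(k+1) = [·s(k)·], so each term gains [ as a prefix and ] as a suffix.
From [[[[H]]]], 3 further steps: [[[[H]]]] → [[[[[H]]]]] → [[[[[[H]]]]]] → (answer).

[[[[[[[H]]]]]]]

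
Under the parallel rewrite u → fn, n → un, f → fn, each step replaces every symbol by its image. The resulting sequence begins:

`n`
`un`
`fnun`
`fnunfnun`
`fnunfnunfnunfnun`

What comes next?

fnunfnunfnunfnunfnunfnunfnunfnun

Applying the rule to each of the 16 symbols of fnunfnunfnunfnun gives the pieces fn un fn un fn un fn un fn un fn un fn un fn un, which concatenate to the answer.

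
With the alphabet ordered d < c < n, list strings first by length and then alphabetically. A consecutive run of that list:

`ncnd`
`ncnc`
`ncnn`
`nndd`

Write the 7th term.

Stepping forward 3 times from nndd: nndd → nndc → nndn, then the target.

nncd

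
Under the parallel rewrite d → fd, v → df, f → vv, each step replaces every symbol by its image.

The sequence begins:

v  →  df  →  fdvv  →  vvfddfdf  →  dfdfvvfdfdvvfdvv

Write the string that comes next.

Applying the rule to each of the 16 symbols of dfdfvvfdfdvvfdvv gives the pieces fd vv fd vv df df vv fd vv fd df df vv fd df df, which concatenate to the answer.

fdvvfdvvdfdfvvfdvvfddfdfvvfddfdf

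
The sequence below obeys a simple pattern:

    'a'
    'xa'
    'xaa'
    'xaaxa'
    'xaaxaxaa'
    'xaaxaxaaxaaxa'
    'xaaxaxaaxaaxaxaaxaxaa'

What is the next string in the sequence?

Each term (from the third on) is the previous term followed by the one before it: term 3 = xa·a = xaa.
Continuing: xaaxaxaaxaaxaxaaxaxaa · xaaxaxaaxaaxa gives term 8.

xaaxaxaaxaaxaxaaxaxaaxaaxaxaaxaaxa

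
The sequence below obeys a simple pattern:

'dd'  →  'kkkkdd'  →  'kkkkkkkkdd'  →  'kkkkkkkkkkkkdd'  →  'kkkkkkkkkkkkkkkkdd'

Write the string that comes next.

kkkkkkkkkkkkkkkkkkkkdd

Each term is the previous one with kkkk prepended.
One more step from kkkkkkkkkkkkkkkkdd gives the answer.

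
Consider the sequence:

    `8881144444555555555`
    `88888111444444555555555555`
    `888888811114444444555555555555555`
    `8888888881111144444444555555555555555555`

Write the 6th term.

888888888888811111114444444444555555555555555555555555

The n-th term is 2n-1 8's then n 1's then n+3 4's then 3n+3 5's, where the shown terms are n = 2, 3, 4, 5.
Setting n = 7 gives 13, 7, 10, 24 characters in each block.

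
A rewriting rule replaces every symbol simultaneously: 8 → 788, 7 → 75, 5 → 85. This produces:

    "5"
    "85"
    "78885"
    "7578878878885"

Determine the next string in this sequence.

Rewriting the 13 symbols of 7578878878885 one by one yields 75 85 75 788 788 75 788 788 75 788 788 788 85; concatenated:

758575788788757887887578878878885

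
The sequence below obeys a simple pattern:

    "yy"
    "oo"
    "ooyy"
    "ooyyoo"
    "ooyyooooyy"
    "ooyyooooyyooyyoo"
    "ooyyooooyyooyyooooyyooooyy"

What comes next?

This is a Fibonacci-style word recurrence s(k) = s(k−1)·s(k−2): e.g. oo·yy = ooyy.
So term 8 is ooyyooooyyooyyooooyyooooyy·ooyyooooyyooyyoo.

ooyyooooyyooyyooooyyooooyyooyyooooyyooyyoo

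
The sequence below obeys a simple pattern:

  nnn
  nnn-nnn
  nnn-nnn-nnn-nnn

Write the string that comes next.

s(k+1) = s(k)·-·s(k) — each term doubles the last with '-' between the halves.
So the next term is two copies of nnn-nnn-nnn-nnn with '-' between the halves.

nnn-nnn-nnn-nnn-nnn-nnn-nnn-nnn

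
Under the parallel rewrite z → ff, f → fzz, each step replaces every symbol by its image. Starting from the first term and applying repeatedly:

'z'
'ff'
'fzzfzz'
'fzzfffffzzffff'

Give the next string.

Replace each of the 14 characters of fzzfffffzzffff in place — fzz ff ff fzz fzz fzz fzz fzz ff ff fzz fzz fzz fzz — and concatenate.

fzzfffffzzfzzfzzfzzfzzfffffzzfzzfzzfzz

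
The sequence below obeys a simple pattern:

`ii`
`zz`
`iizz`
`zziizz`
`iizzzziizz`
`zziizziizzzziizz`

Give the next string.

iizzzziizzzziizziizzzziizz

Each term (from the third on) is the two preceding terms concatenated in order: term 3 = ii·zz = iizz.
Continuing: iizzzziizz · zziizziizzzziizz gives term 7.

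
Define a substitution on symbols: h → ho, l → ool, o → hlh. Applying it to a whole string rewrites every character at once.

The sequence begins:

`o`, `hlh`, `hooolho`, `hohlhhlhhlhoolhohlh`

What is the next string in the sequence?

Rewriting the 19 symbols of hohlhhlhhlhoolhohlh one by one yields ho hlh ho ool ho ho ool ho ho ool ho hlh hlh ool ho hlh ho ool ho; concatenated:

hohlhhooolhohooolhohooolhohlhhlhoolhohlhhooolho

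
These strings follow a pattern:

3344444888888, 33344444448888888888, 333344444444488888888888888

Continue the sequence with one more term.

The n-th term is n+1 3's then 2n+3 4's then 4n+2 8's (n = 1, 2, …).
At n = 4 the blocks have lengths 5, 11, 18.

3333344444444444888888888888888888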